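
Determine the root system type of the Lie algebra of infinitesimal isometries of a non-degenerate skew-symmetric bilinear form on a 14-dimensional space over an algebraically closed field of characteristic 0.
This is sp(14), which has dimension 14(14+1)/2 = 105 and rank 14/2 = 7. In the classification of classical Lie algebras, the symplectic algebra sp(2n) has type C_n; here n = 7, so the Dynkin diagram is a chain of 7 nodes with a double edge at one end; the terminal node there is the unique long simple root (C_7). Hence the type is C_7.

C_7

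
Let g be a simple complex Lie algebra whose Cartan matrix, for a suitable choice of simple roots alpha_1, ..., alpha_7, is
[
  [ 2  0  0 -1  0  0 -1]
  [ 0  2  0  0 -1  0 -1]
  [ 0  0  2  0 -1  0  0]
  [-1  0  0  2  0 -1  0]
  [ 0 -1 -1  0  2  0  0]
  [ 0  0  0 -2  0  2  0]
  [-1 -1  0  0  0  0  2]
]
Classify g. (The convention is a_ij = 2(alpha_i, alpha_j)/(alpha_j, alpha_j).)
The matrix has rank 7 with 2's on the diagonal. Reading the off-diagonal entries as Dynkin edges (a single edge where a_ij = a_ji = -1; a double or triple edge where a_ij * a_ji = 2 or 3), the diagram is a chain of 7 nodes with a double edge at one end; the terminal node there is the unique long simple root (C_7). One simple-root ordering that puts it in standard form is (alpha_3, alpha_5, alpha_2, alpha_7, alpha_1, alpha_4, alpha_6). So the algebra is type C_7, i.e. sp(14).

type C_7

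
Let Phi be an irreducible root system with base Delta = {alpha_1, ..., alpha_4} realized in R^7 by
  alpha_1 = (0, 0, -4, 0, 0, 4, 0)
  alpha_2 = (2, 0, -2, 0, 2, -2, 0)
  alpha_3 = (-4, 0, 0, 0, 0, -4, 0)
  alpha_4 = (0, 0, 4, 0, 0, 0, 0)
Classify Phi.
F4

Compute the Cartan integers a_ij = 2(alpha_i, alpha_j)/(alpha_j, alpha_j); the resulting 4x4 Cartan matrix is
[[2, 0, -1, -2], [0, 2, 0, -1], [-1, 0, 2, 0], [-1, -1, 0, 2]].
The roots have two lengths (squared-length ratio 2:1); the short ones are alpha_{2,4}. The associated Dynkin diagram is a chain of 4 nodes with a double edge between the middle two (F_4), so the type is F_4.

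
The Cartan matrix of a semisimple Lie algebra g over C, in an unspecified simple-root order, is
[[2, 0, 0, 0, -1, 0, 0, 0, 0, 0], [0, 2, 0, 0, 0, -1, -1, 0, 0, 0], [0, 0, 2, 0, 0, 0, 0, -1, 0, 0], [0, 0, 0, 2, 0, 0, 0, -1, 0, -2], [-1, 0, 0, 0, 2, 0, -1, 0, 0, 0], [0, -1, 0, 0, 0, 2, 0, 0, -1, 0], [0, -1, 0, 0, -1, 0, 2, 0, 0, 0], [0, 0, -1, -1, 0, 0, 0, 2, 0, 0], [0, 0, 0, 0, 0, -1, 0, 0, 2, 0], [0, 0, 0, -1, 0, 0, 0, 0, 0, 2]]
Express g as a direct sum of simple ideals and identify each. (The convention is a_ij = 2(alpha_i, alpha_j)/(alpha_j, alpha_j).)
A_6 (sl(7)) ⊕ B_4 (so(9))

The diagram associated to this matrix has two connected components: the simple roots {alpha_1, alpha_2, alpha_5, alpha_6, alpha_7, alpha_9} form a chain of 6 nodes with single edges (A_6), and {alpha_3, alpha_4, alpha_8, alpha_10} form a chain of 4 nodes with a double edge at one end; the terminal node there is the unique short simple root (B_4). A semisimple Lie algebra decomposes uniquely as the direct sum of simple ideals, one per connected component of its Dynkin diagram, so g ≅ A_6 ⊕ B_4 (dimension 48 + 36 = 84).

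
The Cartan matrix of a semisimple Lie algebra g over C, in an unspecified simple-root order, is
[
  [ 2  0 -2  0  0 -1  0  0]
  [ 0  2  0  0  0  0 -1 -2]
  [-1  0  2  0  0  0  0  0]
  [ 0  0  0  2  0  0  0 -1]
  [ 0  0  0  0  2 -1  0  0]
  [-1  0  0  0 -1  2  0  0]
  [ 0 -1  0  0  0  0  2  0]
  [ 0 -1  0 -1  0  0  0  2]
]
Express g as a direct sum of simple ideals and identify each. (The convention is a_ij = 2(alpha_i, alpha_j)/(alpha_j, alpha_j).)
The diagram associated to this matrix has two connected components: the simple roots {alpha_1, alpha_3, alpha_5, alpha_6} form a chain of 4 nodes with a double edge at one end; the terminal node there is the unique short simple root (B_4), and {alpha_2, alpha_4, alpha_7, alpha_8} form a chain of 4 nodes with a double edge between the middle two (F_4). A semisimple Lie algebra decomposes uniquely as the direct sum of simple ideals, one per connected component of its Dynkin diagram, so g ≅ B_4 ⊕ F_4 (dimension 36 + 52 = 88).

B_4 ⊕ F_4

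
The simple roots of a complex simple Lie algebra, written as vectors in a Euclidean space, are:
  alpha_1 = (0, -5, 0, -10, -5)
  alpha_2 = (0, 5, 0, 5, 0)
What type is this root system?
G2

Compute the Cartan integers a_ij = 2(alpha_i, alpha_j)/(alpha_j, alpha_j); the resulting 2x2 Cartan matrix is
[[2, -3], [-1, 2]].
The roots have two lengths (squared-length ratio 3:1); the short ones are alpha_{2}. The associated Dynkin diagram is two nodes joined by a triple edge (G_2), so the type is G_2.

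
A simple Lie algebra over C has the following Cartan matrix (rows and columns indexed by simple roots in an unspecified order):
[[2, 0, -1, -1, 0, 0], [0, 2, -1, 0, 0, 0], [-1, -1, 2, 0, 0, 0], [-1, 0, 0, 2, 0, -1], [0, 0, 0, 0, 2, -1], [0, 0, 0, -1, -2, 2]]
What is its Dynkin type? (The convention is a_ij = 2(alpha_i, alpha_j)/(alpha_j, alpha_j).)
B_6

The matrix has rank 6 with 2's on the diagonal. Reading the off-diagonal entries as Dynkin edges (a single edge where a_ij = a_ji = -1; a double or triple edge where a_ij * a_ji = 2 or 3), the diagram is a chain of 6 nodes with a double edge at one end; the terminal node there is the unique short simple root (B_6). One simple-root ordering that puts it in standard form is (alpha_2, alpha_3, alpha_1, alpha_4, alpha_6, alpha_5). So the algebra is type B_6, i.e. so(13).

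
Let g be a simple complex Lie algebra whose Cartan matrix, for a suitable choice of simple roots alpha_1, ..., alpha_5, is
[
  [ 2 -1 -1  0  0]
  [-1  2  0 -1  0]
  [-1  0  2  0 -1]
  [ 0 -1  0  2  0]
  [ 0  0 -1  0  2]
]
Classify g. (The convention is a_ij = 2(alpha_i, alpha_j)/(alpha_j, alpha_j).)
The matrix has rank 5 with 2's on the diagonal. Reading the off-diagonal entries as Dynkin edges (a single edge where a_ij = a_ji = -1; a double or triple edge where a_ij * a_ji = 2 or 3), the diagram is a chain of 5 nodes with single edges (A_5). One simple-root ordering that puts it in standard form is (alpha_5, alpha_3, alpha_1, alpha_2, alpha_4). So the algebra is type A_5, i.e. sl(6).

type A_5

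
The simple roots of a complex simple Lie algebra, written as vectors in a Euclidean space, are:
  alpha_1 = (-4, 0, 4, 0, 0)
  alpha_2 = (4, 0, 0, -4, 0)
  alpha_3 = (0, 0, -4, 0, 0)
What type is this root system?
Compute the Cartan integers a_ij = 2(alpha_i, alpha_j)/(alpha_j, alpha_j); the resulting 3x3 Cartan matrix is
[[2, -1, -2], [-1, 2, 0], [-1, 0, 2]].
The roots have two lengths (squared-length ratio 2:1); the short ones are alpha_{3}. The associated Dynkin diagram is a chain of 3 nodes with a double edge at one end; the terminal node there is the unique short simple root (B_3), so the type is B_3 (the algebra so(7)).

B_3 (so(7))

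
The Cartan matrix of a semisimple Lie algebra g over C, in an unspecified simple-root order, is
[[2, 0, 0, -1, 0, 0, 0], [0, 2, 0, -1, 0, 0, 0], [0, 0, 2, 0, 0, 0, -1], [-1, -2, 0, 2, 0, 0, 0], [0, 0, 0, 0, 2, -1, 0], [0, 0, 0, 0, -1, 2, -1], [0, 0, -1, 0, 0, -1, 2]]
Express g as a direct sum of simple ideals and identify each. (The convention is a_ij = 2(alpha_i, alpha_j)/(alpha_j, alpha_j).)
The diagram associated to this matrix has two connected components: the simple roots {alpha_3, alpha_5, alpha_6, alpha_7} form a chain of 4 nodes with single edges (A_4), and {alpha_1, alpha_2, alpha_4} form a chain of 3 nodes with a double edge at one end; the terminal node there is the unique short simple root (B_3). A semisimple Lie algebra decomposes uniquely as the direct sum of simple ideals, one per connected component of its Dynkin diagram, so g ≅ A_4 ⊕ B_3 (dimension 24 + 21 = 45).

type A_4 + type B_3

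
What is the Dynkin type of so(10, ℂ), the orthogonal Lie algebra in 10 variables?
type D_5

This is so(10) with 10 even, which has dimension 10(10-1)/2 = 45 and rank 10/2 = 5. In the classification of classical Lie algebras, the orthogonal algebra so(2n) in an even number of variables has type D_n; here n = 5, so the Dynkin diagram is a chain of 3 nodes with a fork of two nodes at one end (D_5). Hence the type is D_5.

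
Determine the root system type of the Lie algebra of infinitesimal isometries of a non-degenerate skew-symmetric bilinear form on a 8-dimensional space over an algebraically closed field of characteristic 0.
This is sp(8), which has dimension 8(8+1)/2 = 36 and rank 8/2 = 4. In the classification of classical Lie algebras, the symplectic algebra sp(2n) has type C_n; here n = 4, so the Dynkin diagram is a chain of 4 nodes with a double edge at one end; the terminal node there is the unique long simple root (C_4). Hence the type is C_4.

type C_4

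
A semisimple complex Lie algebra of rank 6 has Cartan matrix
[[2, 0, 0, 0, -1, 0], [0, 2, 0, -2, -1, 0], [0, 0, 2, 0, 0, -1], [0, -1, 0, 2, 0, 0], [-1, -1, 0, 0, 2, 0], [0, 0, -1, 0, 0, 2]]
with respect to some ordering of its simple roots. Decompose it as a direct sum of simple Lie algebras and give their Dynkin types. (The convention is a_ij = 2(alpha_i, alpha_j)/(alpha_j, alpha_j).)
The diagram associated to this matrix has two connected components: the simple roots {alpha_3, alpha_6} form a chain of 2 nodes with single edges (A_2), and {alpha_1, alpha_2, alpha_4, alpha_5} form a chain of 4 nodes with a double edge at one end; the terminal node there is the unique short simple root (B_4). A semisimple Lie algebra decomposes uniquely as the direct sum of simple ideals, one per connected component of its Dynkin diagram, so g ≅ A_2 ⊕ B_4 (dimension 8 + 36 = 44).

type A_2 + type B_4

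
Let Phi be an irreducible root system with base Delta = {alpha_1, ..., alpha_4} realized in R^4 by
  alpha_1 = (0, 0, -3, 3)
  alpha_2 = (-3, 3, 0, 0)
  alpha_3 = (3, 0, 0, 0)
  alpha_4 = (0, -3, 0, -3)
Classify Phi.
Compute the Cartan integers a_ij = 2(alpha_i, alpha_j)/(alpha_j, alpha_j); the resulting 4x4 Cartan matrix is
[[2, 0, 0, -1], [0, 2, -2, -1], [0, -1, 2, 0], [-1, -1, 0, 2]].
The roots have two lengths (squared-length ratio 2:1); the short ones are alpha_{3}. The associated Dynkin diagram is a chain of 4 nodes with a double edge at one end; the terminal node there is the unique short simple root (B_4), so the type is B_4 (the algebra so(9)).

B4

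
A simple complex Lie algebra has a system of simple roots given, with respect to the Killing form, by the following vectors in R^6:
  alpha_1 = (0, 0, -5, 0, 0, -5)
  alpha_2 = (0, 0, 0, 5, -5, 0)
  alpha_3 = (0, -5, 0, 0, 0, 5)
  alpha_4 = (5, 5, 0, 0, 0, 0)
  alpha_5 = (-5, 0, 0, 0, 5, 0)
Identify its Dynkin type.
type A_5

Compute the Cartan integers a_ij = 2(alpha_i, alpha_j)/(alpha_j, alpha_j); the resulting 5x5 Cartan matrix is
[[2, 0, -1, 0, 0], [0, 2, 0, 0, -1], [-1, 0, 2, -1, 0], [0, 0, -1, 2, -1], [0, -1, 0, -1, 2]].
All simple roots have the same length, so the diagram is simply laced. The associated Dynkin diagram is a chain of 5 nodes with single edges (A_5), so the type is A_5 (the algebra sl(6)).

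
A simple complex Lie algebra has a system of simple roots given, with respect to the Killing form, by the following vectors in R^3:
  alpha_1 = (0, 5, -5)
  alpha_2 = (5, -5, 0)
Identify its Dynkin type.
Compute the Cartan integers a_ij = 2(alpha_i, alpha_j)/(alpha_j, alpha_j); the resulting 2x2 Cartan matrix is
[[2, -1], [-1, 2]].
All simple roots have the same length, so the diagram is simply laced. The associated Dynkin diagram is a chain of 2 nodes with single edges (A_2), so the type is A_2 (the algebra sl(3)).

A_2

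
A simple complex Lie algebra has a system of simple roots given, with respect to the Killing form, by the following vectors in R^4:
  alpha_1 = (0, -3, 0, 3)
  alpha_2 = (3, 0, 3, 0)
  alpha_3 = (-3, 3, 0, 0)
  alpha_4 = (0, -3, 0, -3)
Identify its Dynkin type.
type D_4

Compute the Cartan integers a_ij = 2(alpha_i, alpha_j)/(alpha_j, alpha_j); the resulting 4x4 Cartan matrix is
[[2, 0, -1, 0], [0, 2, -1, 0], [-1, -1, 2, -1], [0, 0, -1, 2]].
All simple roots have the same length, so the diagram is simply laced. The associated Dynkin diagram is a chain of 2 nodes with a fork of two nodes at one end (D_4), so the type is D_4 (the algebra so(8)).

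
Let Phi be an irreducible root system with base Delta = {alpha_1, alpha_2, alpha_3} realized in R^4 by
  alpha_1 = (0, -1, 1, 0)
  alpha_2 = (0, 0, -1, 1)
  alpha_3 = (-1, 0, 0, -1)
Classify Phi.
type A_3

Compute the Cartan integers a_ij = 2(alpha_i, alpha_j)/(alpha_j, alpha_j); the resulting 3x3 Cartan matrix is
[[2, -1, 0], [-1, 2, -1], [0, -1, 2]].
All simple roots have the same length, so the diagram is simply laced. The associated Dynkin diagram is a chain of 3 nodes with single edges (A_3), so the type is A_3 (the algebra sl(4)).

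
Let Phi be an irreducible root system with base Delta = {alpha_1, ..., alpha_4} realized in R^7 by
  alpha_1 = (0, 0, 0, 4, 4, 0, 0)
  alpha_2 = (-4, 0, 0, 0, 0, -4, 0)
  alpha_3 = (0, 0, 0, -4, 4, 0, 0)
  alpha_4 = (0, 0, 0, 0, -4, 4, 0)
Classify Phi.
Compute the Cartan integers a_ij = 2(alpha_i, alpha_j)/(alpha_j, alpha_j); the resulting 4x4 Cartan matrix is
[[2, 0, 0, -1], [0, 2, 0, -1], [0, 0, 2, -1], [-1, -1, -1, 2]].
All simple roots have the same length, so the diagram is simply laced. The associated Dynkin diagram is a chain of 2 nodes with a fork of two nodes at one end (D_4), so the type is D_4 (the algebra so(8)).

D_4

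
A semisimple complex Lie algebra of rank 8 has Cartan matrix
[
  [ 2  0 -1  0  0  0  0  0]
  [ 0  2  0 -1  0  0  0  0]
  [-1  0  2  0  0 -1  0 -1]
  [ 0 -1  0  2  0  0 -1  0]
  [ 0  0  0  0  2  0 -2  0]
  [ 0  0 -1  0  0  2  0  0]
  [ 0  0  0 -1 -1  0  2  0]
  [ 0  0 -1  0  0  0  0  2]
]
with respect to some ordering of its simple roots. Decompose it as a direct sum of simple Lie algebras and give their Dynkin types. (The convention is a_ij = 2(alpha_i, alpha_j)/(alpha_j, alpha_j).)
C_4 (sp(8)) + D_4 (so(8))

The diagram associated to this matrix has two connected components: the simple roots {alpha_2, alpha_4, alpha_5, alpha_7} form a chain of 4 nodes with a double edge at one end; the terminal node there is the unique long simple root (C_4), and {alpha_1, alpha_3, alpha_6, alpha_8} form a chain of 2 nodes with a fork of two nodes at one end (D_4). A semisimple Lie algebra decomposes uniquely as the direct sum of simple ideals, one per connected component of its Dynkin diagram, so g ≅ C_4 ⊕ D_4 (dimension 36 + 28 = 64).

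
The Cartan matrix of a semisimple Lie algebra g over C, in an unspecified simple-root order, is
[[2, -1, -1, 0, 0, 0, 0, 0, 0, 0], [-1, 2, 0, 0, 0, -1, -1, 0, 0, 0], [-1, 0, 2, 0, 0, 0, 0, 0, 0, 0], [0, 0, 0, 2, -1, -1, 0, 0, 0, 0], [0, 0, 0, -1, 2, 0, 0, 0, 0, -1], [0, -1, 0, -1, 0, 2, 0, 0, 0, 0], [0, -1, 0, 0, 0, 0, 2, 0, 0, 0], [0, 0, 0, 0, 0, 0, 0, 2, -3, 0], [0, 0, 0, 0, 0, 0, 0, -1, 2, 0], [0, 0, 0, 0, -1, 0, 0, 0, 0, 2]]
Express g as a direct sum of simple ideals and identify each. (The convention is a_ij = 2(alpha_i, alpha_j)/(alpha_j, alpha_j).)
type E_8 + type G_2

The diagram associated to this matrix has two connected components: the simple roots {alpha_1, alpha_2, alpha_3, alpha_4, alpha_5, alpha_6, alpha_7, alpha_10} form a chain of 7 nodes with one extra node attached to the third node from one end (E_8), and {alpha_8, alpha_9} form two nodes joined by a triple edge (G_2). A semisimple Lie algebra decomposes uniquely as the direct sum of simple ideals, one per connected component of its Dynkin diagram, so g ≅ E_8 ⊕ G_2 (dimension 248 + 14 = 262).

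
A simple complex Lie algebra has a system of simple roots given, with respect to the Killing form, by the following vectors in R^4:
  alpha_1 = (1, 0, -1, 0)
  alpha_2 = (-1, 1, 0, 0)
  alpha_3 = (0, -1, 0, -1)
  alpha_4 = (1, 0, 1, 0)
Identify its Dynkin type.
Compute the Cartan integers a_ij = 2(alpha_i, alpha_j)/(alpha_j, alpha_j); the resulting 4x4 Cartan matrix is
[[2, -1, 0, 0], [-1, 2, -1, -1], [0, -1, 2, 0], [0, -1, 0, 2]].
All simple roots have the same length, so the diagram is simply laced. The associated Dynkin diagram is a chain of 2 nodes with a fork of two nodes at one end (D_4), so the type is D_4 (the algebra so(8)).

D4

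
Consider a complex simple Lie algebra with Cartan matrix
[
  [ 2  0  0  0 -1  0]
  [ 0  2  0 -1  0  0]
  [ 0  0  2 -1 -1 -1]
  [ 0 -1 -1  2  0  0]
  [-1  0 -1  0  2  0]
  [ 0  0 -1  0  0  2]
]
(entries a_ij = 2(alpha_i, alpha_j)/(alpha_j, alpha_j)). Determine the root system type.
type E_6

The matrix has rank 6 with 2's on the diagonal. Reading the off-diagonal entries as Dynkin edges (a single edge where a_ij = a_ji = -1; a double or triple edge where a_ij * a_ji = 2 or 3), the diagram is a chain of 5 nodes with one extra node attached to the third node from one end (E_6). One simple-root ordering that puts it in standard form is (alpha_2, alpha_6, alpha_4, alpha_3, alpha_5, alpha_1). So the algebra is type E_6.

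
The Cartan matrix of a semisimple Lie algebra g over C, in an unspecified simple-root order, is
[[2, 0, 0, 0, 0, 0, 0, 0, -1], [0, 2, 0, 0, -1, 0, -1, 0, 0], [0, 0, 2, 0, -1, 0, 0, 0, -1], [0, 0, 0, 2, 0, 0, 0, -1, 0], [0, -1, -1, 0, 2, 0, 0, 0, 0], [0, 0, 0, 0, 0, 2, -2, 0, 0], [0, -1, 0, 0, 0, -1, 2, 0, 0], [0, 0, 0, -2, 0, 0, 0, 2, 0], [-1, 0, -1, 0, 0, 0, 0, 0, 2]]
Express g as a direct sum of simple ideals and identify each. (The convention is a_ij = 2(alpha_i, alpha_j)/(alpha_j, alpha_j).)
The diagram associated to this matrix has two connected components: the simple roots {alpha_4, alpha_8} form a chain of 2 nodes with a double edge at one end; the terminal node there is the unique short simple root (B_2), and {alpha_1, alpha_2, alpha_3, alpha_5, alpha_6, alpha_7, alpha_9} form a chain of 7 nodes with a double edge at one end; the terminal node there is the unique long simple root (C_7). A semisimple Lie algebra decomposes uniquely as the direct sum of simple ideals, one per connected component of its Dynkin diagram, so g ≅ B_2 ⊕ C_7 (dimension 10 + 105 = 115).

B_2 (so(5)) + C_7 (sp(14))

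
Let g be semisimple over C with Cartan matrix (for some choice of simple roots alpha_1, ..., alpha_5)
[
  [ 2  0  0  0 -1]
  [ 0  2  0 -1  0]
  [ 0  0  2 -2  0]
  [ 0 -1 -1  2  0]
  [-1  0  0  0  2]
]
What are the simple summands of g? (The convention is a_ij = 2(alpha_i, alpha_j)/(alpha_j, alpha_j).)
The diagram associated to this matrix has two connected components: the simple roots {alpha_1, alpha_5} form a chain of 2 nodes with single edges (A_2), and {alpha_2, alpha_3, alpha_4} form a chain of 3 nodes with a double edge at one end; the terminal node there is the unique long simple root (C_3). A semisimple Lie algebra decomposes uniquely as the direct sum of simple ideals, one per connected component of its Dynkin diagram, so g ≅ A_2 ⊕ C_3 (dimension 8 + 21 = 29).

type A_2 + type C_3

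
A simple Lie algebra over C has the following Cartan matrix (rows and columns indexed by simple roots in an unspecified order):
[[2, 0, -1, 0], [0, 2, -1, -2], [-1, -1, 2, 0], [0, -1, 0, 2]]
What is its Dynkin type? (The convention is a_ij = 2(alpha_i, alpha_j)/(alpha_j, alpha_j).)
The matrix has rank 4 with 2's on the diagonal. Reading the off-diagonal entries as Dynkin edges (a single edge where a_ij = a_ji = -1; a double or triple edge where a_ij * a_ji = 2 or 3), the diagram is a chain of 4 nodes with a double edge at one end; the terminal node there is the unique short simple root (B_4). One simple-root ordering that puts it in standard form is (alpha_1, alpha_3, alpha_2, alpha_4). So the algebra is type B_4, i.e. so(9).

type B_4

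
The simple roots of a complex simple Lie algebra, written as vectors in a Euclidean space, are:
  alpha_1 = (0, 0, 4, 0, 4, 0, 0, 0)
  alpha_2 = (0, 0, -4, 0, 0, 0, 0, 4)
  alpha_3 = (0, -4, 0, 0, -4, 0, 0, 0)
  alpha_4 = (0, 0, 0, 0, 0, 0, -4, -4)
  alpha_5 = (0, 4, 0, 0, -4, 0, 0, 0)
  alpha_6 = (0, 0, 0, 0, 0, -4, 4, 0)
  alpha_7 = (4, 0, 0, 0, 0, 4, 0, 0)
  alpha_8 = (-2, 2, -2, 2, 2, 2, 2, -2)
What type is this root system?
Compute the Cartan integers a_ij = 2(alpha_i, alpha_j)/(alpha_j, alpha_j); the resulting 8x8 Cartan matrix is
[[2, -1, -1, 0, -1, 0, 0, 0], [-1, 2, 0, -1, 0, 0, 0, 0], [-1, 0, 2, 0, 0, 0, 0, -1], [0, -1, 0, 2, 0, -1, 0, 0], [-1, 0, 0, 0, 2, 0, 0, 0], [0, 0, 0, -1, 0, 2, -1, 0], [0, 0, 0, 0, 0, -1, 2, 0], [0, 0, -1, 0, 0, 0, 0, 2]].
All simple roots have the same length, so the diagram is simply laced. The associated Dynkin diagram is a chain of 7 nodes with one extra node attached to the third node from one end (E_8), so the type is E_8.

type E_8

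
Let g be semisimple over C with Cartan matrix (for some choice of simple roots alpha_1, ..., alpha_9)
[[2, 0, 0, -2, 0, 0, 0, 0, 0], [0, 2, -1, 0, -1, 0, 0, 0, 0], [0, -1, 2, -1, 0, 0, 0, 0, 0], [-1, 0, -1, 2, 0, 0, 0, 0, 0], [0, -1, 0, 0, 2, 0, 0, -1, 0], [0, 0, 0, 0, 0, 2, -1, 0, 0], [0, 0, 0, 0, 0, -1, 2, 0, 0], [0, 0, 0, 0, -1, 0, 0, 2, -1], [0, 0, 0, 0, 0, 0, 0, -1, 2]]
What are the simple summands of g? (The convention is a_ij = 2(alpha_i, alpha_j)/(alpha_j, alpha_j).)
A2 ⊕ C7

The diagram associated to this matrix has two connected components: the simple roots {alpha_6, alpha_7} form a chain of 2 nodes with single edges (A_2), and {alpha_1, alpha_2, alpha_3, alpha_4, alpha_5, alpha_8, alpha_9} form a chain of 7 nodes with a double edge at one end; the terminal node there is the unique long simple root (C_7). A semisimple Lie algebra decomposes uniquely as the direct sum of simple ideals, one per connected component of its Dynkin diagram, so g ≅ A_2 ⊕ C_7 (dimension 8 + 105 = 113).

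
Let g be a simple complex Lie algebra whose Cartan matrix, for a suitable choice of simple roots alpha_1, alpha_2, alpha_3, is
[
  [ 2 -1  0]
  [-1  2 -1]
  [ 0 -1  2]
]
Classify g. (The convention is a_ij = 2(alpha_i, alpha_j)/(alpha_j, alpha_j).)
The matrix has rank 3 with 2's on the diagonal. Reading the off-diagonal entries as Dynkin edges (a single edge where a_ij = a_ji = -1; a double or triple edge where a_ij * a_ji = 2 or 3), the diagram is a chain of 3 nodes with single edges (A_3). One simple-root ordering that puts it in standard form is (alpha_3, alpha_2, alpha_1). So the algebra is type A_3, i.e. sl(4).

A_3 (sl(4))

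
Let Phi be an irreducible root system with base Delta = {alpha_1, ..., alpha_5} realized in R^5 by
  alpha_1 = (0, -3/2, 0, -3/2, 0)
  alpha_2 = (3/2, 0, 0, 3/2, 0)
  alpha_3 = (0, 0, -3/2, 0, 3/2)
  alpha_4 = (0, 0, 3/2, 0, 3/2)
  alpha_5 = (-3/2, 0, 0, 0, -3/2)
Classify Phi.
D5

Compute the Cartan integers a_ij = 2(alpha_i, alpha_j)/(alpha_j, alpha_j); the resulting 5x5 Cartan matrix is
[[2, -1, 0, 0, 0], [-1, 2, 0, 0, -1], [0, 0, 2, 0, -1], [0, 0, 0, 2, -1], [0, -1, -1, -1, 2]].
All simple roots have the same length, so the diagram is simply laced. The associated Dynkin diagram is a chain of 3 nodes with a fork of two nodes at one end (D_5), so the type is D_5 (the algebra so(10)).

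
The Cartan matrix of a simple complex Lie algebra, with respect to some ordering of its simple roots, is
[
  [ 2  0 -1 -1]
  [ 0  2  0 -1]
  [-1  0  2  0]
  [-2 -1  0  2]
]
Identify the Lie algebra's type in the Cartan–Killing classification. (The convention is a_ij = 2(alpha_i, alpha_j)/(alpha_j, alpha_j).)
type F_4

The matrix has rank 4 with 2's on the diagonal. Reading the off-diagonal entries as Dynkin edges (a single edge where a_ij = a_ji = -1; a double or triple edge where a_ij * a_ji = 2 or 3), the diagram is a chain of 4 nodes with a double edge between the middle two (F_4). One simple-root ordering that puts it in standard form is (alpha_2, alpha_4, alpha_1, alpha_3). So the algebra is type F_4.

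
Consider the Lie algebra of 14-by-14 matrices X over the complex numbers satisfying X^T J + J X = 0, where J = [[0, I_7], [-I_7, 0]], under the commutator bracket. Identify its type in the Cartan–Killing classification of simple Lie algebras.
This is sp(14), which has dimension 14(14+1)/2 = 105 and rank 14/2 = 7. In the classification of classical Lie algebras, the symplectic algebra sp(2n) has type C_n; here n = 7, so the Dynkin diagram is a chain of 7 nodes with a double edge at one end; the terminal node there is the unique long simple root (C_7). Hence the type is C_7.

C7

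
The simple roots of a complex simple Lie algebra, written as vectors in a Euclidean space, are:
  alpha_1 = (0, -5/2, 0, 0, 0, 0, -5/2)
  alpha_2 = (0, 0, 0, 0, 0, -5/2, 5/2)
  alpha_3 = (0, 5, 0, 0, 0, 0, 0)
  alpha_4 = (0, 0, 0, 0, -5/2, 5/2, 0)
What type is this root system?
C_4 (sp(8))

Compute the Cartan integers a_ij = 2(alpha_i, alpha_j)/(alpha_j, alpha_j); the resulting 4x4 Cartan matrix is
[[2, -1, -1, 0], [-1, 2, 0, -1], [-2, 0, 2, 0], [0, -1, 0, 2]].
The roots have two lengths (squared-length ratio 2:1); the short ones are alpha_{1,2,4}. The associated Dynkin diagram is a chain of 4 nodes with a double edge at one end; the terminal node there is the unique long simple root (C_4), so the type is C_4 (the algebra sp(8)).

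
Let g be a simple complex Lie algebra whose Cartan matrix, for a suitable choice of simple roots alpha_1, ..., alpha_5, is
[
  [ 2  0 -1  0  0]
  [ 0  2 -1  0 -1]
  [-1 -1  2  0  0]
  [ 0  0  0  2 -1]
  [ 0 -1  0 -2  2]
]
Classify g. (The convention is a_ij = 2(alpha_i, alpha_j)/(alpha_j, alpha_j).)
B5

The matrix has rank 5 with 2's on the diagonal. Reading the off-diagonal entries as Dynkin edges (a single edge where a_ij = a_ji = -1; a double or triple edge where a_ij * a_ji = 2 or 3), the diagram is a chain of 5 nodes with a double edge at one end; the terminal node there is the unique short simple root (B_5). One simple-root ordering that puts it in standard form is (alpha_1, alpha_3, alpha_2, alpha_5, alpha_4). So the algebra is type B_5, i.e. so(11).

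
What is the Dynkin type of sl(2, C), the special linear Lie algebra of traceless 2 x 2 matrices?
type A_1

This is sl(2), which has dimension 2^2 - 1 = 3 and rank 2 - 1 = 1 (a Cartan subalgebra is the diagonal traceless matrices). In the classification of classical Lie algebras, the special linear algebra sl(n+1) has type A_n; here n = 1, so the Dynkin diagram is a chain of 1 nodes with single edges (A_1). Hence the type is A_1.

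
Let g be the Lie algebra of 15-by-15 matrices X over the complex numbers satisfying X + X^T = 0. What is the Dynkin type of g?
B7

This is so(15) with 15 odd, which has dimension 15(15-1)/2 = 105 and rank (15-1)/2 = 7. In the classification of classical Lie algebras, the orthogonal algebra so(2n+1) in an odd number of variables has type B_n; here n = 7, so the Dynkin diagram is a chain of 7 nodes with a double edge at one end; the terminal node there is the unique short simple root (B_7). Hence the type is B_7.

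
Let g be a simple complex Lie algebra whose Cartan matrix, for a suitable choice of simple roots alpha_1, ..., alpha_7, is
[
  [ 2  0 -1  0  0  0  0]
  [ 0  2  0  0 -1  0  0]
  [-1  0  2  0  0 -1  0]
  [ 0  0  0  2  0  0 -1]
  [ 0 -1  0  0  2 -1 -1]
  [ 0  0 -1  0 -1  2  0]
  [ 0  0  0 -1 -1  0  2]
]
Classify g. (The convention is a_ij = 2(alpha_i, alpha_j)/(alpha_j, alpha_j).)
The matrix has rank 7 with 2's on the diagonal. Reading the off-diagonal entries as Dynkin edges (a single edge where a_ij = a_ji = -1; a double or triple edge where a_ij * a_ji = 2 or 3), the diagram is a chain of 6 nodes with one extra node attached to the third node from one end (E_7). One simple-root ordering that puts it in standard form is (alpha_4, alpha_2, alpha_7, alpha_5, alpha_6, alpha_3, alpha_1). So the algebra is type E_7.

E_7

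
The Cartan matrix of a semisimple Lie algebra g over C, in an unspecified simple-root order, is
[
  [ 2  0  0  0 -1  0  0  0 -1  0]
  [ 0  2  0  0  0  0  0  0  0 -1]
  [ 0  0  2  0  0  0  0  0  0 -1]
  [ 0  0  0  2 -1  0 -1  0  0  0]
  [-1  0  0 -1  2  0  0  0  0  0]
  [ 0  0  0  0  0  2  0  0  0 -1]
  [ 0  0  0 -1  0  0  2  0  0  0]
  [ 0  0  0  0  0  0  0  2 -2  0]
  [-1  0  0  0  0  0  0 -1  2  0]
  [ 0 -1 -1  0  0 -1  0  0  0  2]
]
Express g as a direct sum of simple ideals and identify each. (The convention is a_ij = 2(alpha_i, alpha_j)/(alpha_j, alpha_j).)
The diagram associated to this matrix has two connected components: the simple roots {alpha_1, alpha_4, alpha_5, alpha_7, alpha_8, alpha_9} form a chain of 6 nodes with a double edge at one end; the terminal node there is the unique long simple root (C_6), and {alpha_2, alpha_3, alpha_6, alpha_10} form a chain of 2 nodes with a fork of two nodes at one end (D_4). A semisimple Lie algebra decomposes uniquely as the direct sum of simple ideals, one per connected component of its Dynkin diagram, so g ≅ C_6 ⊕ D_4 (dimension 78 + 28 = 106).

type C_6 ⊕ type D_4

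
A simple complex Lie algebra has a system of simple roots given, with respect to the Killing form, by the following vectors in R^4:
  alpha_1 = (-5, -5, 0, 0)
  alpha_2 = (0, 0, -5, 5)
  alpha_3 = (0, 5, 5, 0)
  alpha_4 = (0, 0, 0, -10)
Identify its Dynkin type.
Compute the Cartan integers a_ij = 2(alpha_i, alpha_j)/(alpha_j, alpha_j); the resulting 4x4 Cartan matrix is
[[2, 0, -1, 0], [0, 2, -1, -1], [-1, -1, 2, 0], [0, -2, 0, 2]].
The roots have two lengths (squared-length ratio 2:1); the short ones are alpha_{1,2,3}. The associated Dynkin diagram is a chain of 4 nodes with a double edge at one end; the terminal node there is the unique long simple root (C_4), so the type is C_4 (the algebra sp(8)).

C4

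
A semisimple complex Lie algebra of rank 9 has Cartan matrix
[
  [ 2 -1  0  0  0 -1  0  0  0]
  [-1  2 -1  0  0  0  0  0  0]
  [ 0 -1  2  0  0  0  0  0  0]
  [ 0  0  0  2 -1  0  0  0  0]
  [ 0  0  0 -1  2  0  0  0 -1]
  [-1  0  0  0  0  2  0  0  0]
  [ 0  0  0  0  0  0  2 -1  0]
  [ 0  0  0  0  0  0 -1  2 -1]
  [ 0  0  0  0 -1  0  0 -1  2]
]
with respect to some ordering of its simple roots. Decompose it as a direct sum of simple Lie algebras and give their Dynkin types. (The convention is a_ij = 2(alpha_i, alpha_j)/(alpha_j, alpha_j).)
A_4 (sl(5)) + A_5 (sl(6))

The diagram associated to this matrix has two connected components: the simple roots {alpha_1, alpha_2, alpha_3, alpha_6} form a chain of 4 nodes with single edges (A_4), and {alpha_4, alpha_5, alpha_7, alpha_8, alpha_9} form a chain of 5 nodes with single edges (A_5). A semisimple Lie algebra decomposes uniquely as the direct sum of simple ideals, one per connected component of its Dynkin diagram, so g ≅ A_4 ⊕ A_5 (dimension 24 + 35 = 59).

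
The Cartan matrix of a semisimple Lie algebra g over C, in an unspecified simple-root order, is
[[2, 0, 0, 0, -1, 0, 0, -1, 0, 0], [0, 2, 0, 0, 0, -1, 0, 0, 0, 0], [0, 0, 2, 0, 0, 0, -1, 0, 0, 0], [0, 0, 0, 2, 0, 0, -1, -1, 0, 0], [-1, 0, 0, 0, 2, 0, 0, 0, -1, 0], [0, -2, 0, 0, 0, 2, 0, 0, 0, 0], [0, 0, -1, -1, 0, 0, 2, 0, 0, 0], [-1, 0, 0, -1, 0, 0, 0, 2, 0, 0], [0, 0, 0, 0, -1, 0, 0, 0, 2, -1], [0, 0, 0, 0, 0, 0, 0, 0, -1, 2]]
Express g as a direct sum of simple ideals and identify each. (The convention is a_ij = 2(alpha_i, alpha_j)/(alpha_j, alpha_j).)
The diagram associated to this matrix has two connected components: the simple roots {alpha_1, alpha_3, alpha_4, alpha_5, alpha_7, alpha_8, alpha_9, alpha_10} form a chain of 8 nodes with single edges (A_8), and {alpha_2, alpha_6} form a chain of 2 nodes with a double edge at one end; the terminal node there is the unique short simple root (B_2). A semisimple Lie algebra decomposes uniquely as the direct sum of simple ideals, one per connected component of its Dynkin diagram, so g ≅ A_8 ⊕ B_2 (dimension 80 + 10 = 90).

A_8 ⊕ B_2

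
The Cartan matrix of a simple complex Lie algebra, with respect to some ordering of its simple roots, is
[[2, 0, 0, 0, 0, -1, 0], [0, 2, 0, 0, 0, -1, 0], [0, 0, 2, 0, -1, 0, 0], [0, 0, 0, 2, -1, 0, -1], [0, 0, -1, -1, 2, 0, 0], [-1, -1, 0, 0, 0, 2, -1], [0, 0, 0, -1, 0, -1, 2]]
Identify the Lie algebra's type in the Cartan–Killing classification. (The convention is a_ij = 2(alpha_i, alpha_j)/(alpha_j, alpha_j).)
type D_7

The matrix has rank 7 with 2's on the diagonal. Reading the off-diagonal entries as Dynkin edges (a single edge where a_ij = a_ji = -1; a double or triple edge where a_ij * a_ji = 2 or 3), the diagram is a chain of 5 nodes with a fork of two nodes at one end (D_7). One simple-root ordering that puts it in standard form is (alpha_3, alpha_5, alpha_4, alpha_7, alpha_6, alpha_2, alpha_1). So the algebra is type D_7, i.e. so(14).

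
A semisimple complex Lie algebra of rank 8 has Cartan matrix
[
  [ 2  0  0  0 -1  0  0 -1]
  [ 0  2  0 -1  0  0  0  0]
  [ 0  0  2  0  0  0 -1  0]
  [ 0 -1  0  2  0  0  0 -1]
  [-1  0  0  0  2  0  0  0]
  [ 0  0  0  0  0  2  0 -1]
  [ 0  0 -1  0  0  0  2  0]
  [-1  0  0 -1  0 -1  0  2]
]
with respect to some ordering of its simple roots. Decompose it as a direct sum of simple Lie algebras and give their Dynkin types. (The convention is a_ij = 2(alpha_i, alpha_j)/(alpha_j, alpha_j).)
The diagram associated to this matrix has two connected components: the simple roots {alpha_3, alpha_7} form a chain of 2 nodes with single edges (A_2), and {alpha_1, alpha_2, alpha_4, alpha_5, alpha_6, alpha_8} form a chain of 5 nodes with one extra node attached to the third node from one end (E_6). A semisimple Lie algebra decomposes uniquely as the direct sum of simple ideals, one per connected component of its Dynkin diagram, so g ≅ A_2 ⊕ E_6 (dimension 8 + 78 = 86).

A2 + E6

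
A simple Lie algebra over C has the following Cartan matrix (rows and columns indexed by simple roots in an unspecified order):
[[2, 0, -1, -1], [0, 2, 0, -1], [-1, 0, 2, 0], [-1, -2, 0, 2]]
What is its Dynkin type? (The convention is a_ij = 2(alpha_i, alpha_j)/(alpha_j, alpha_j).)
B_4

The matrix has rank 4 with 2's on the diagonal. Reading the off-diagonal entries as Dynkin edges (a single edge where a_ij = a_ji = -1; a double or triple edge where a_ij * a_ji = 2 or 3), the diagram is a chain of 4 nodes with a double edge at one end; the terminal node there is the unique short simple root (B_4). One simple-root ordering that puts it in standard form is (alpha_3, alpha_1, alpha_4, alpha_2). So the algebra is type B_4, i.e. so(9).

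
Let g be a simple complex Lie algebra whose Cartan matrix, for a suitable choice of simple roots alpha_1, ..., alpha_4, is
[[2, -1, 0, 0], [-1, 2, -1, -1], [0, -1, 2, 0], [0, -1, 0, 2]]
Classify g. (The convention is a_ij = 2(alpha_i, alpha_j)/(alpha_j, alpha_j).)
type D_4

The matrix has rank 4 with 2's on the diagonal. Reading the off-diagonal entries as Dynkin edges (a single edge where a_ij = a_ji = -1; a double or triple edge where a_ij * a_ji = 2 or 3), the diagram is a chain of 2 nodes with a fork of two nodes at one end (D_4). One simple-root ordering that puts it in standard form is (alpha_1, alpha_2, alpha_3, alpha_4). So the algebra is type D_4, i.e. so(8).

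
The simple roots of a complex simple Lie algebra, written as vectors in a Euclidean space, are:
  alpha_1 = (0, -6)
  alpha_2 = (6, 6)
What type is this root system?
Compute the Cartan integers a_ij = 2(alpha_i, alpha_j)/(alpha_j, alpha_j); the resulting 2x2 Cartan matrix is
[[2, -1], [-2, 2]].
The roots have two lengths (squared-length ratio 2:1); the short ones are alpha_{1}. The associated Dynkin diagram is a chain of 2 nodes with a double edge at one end; the terminal node there is the unique short simple root (B_2), so the type is B_2 (the algebra so(5)).

B_2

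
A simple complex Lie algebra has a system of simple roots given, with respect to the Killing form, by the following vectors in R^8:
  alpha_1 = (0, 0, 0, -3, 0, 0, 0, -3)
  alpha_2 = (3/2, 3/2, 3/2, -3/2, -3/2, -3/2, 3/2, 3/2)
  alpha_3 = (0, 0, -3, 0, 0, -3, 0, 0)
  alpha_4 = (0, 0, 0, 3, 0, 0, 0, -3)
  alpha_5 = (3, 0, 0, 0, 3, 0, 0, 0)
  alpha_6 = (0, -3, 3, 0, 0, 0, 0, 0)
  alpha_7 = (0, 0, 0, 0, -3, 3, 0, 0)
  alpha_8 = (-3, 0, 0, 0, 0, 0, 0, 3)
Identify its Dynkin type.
Compute the Cartan integers a_ij = 2(alpha_i, alpha_j)/(alpha_j, alpha_j); the resulting 8x8 Cartan matrix is
[[2, 0, 0, 0, 0, 0, 0, -1], [0, 2, 0, -1, 0, 0, 0, 0], [0, 0, 2, 0, 0, -1, -1, 0], [0, -1, 0, 2, 0, 0, 0, -1], [0, 0, 0, 0, 2, 0, -1, -1], [0, 0, -1, 0, 0, 2, 0, 0], [0, 0, -1, 0, -1, 0, 2, 0], [-1, 0, 0, -1, -1, 0, 0, 2]].
All simple roots have the same length, so the diagram is simply laced. The associated Dynkin diagram is a chain of 7 nodes with one extra node attached to the third node from one end (E_8), so the type is E_8.

type E_8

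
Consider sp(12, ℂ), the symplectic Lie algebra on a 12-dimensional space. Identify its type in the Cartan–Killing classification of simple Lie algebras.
C_6 (sp(12))

This is sp(12), which has dimension 12(12+1)/2 = 78 and rank 12/2 = 6. In the classification of classical Lie algebras, the symplectic algebra sp(2n) has type C_n; here n = 6, so the Dynkin diagram is a chain of 6 nodes with a double edge at one end; the terminal node there is the unique long simple root (C_6). Hence the type is C_6.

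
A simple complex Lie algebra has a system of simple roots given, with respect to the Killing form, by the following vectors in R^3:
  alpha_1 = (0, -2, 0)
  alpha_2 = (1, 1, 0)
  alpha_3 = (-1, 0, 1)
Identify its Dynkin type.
Compute the Cartan integers a_ij = 2(alpha_i, alpha_j)/(alpha_j, alpha_j); the resulting 3x3 Cartan matrix is
[[2, -2, 0], [-1, 2, -1], [0, -1, 2]].
The roots have two lengths (squared-length ratio 2:1); the short ones are alpha_{2,3}. The associated Dynkin diagram is a chain of 3 nodes with a double edge at one end; the terminal node there is the unique long simple root (C_3), so the type is C_3 (the algebra sp(6)).

C_3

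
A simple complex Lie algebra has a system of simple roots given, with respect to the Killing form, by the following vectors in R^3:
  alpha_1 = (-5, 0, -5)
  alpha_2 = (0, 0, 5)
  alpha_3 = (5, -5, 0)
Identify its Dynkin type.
B3

Compute the Cartan integers a_ij = 2(alpha_i, alpha_j)/(alpha_j, alpha_j); the resulting 3x3 Cartan matrix is
[[2, -2, -1], [-1, 2, 0], [-1, 0, 2]].
The roots have two lengths (squared-length ratio 2:1); the short ones are alpha_{2}. The associated Dynkin diagram is a chain of 3 nodes with a double edge at one end; the terminal node there is the unique short simple root (B_3), so the type is B_3 (the algebra so(7)).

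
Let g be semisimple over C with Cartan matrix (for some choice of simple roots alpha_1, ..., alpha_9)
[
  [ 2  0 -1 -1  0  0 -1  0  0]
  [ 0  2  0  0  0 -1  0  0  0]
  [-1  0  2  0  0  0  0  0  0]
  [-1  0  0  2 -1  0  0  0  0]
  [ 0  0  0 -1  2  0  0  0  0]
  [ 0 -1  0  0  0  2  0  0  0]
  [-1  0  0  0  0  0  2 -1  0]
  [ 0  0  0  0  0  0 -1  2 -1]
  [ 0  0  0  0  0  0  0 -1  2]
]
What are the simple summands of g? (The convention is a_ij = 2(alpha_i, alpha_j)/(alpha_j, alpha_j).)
The diagram associated to this matrix has two connected components: the simple roots {alpha_2, alpha_6} form a chain of 2 nodes with single edges (A_2), and {alpha_1, alpha_3, alpha_4, alpha_5, alpha_7, alpha_8, alpha_9} form a chain of 6 nodes with one extra node attached to the third node from one end (E_7). A semisimple Lie algebra decomposes uniquely as the direct sum of simple ideals, one per connected component of its Dynkin diagram, so g ≅ A_2 ⊕ E_7 (dimension 8 + 133 = 141).

A_2 (sl(3)) ⊕ E_7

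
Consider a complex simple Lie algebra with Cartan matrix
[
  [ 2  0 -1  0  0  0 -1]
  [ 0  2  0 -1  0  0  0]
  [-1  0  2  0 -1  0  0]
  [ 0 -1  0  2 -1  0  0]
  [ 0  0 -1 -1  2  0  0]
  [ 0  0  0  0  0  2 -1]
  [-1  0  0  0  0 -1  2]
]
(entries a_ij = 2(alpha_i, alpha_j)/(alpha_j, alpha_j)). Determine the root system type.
A_7 (sl(8))

The matrix has rank 7 with 2's on the diagonal. Reading the off-diagonal entries as Dynkin edges (a single edge where a_ij = a_ji = -1; a double or triple edge where a_ij * a_ji = 2 or 3), the diagram is a chain of 7 nodes with single edges (A_7). One simple-root ordering that puts it in standard form is (alpha_6, alpha_7, alpha_1, alpha_3, alpha_5, alpha_4, alpha_2). So the algebra is type A_7, i.e. sl(8).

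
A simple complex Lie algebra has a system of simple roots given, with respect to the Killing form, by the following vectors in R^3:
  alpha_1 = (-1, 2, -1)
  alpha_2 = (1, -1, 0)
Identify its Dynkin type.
Compute the Cartan integers a_ij = 2(alpha_i, alpha_j)/(alpha_j, alpha_j); the resulting 2x2 Cartan matrix is
[[2, -3], [-1, 2]].
The roots have two lengths (squared-length ratio 3:1); the short ones are alpha_{2}. The associated Dynkin diagram is two nodes joined by a triple edge (G_2), so the type is G_2.

type G_2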